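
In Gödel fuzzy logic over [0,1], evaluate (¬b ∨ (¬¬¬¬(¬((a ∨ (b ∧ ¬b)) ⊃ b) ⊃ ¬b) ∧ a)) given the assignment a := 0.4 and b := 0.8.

¬b: Gödel ¬ of 0.8 = 0 (operand ≠ 0)
¬b: Gödel ¬ of 0.8 = 0 (operand ≠ 0)
(b ∧ ¬b) = min(0.8, 0) = 0
(a ∨ (b ∧ ¬b)) = max(0.4, 0) = 0.4
((a ∨ (b ∧ ¬b)) ⊃ b): 0.4 ≤ 0.8, so result = 1
¬((a ∨ (b ∧ ¬b)) ⊃ b): Gödel ¬ of 1 = 0 (operand ≠ 0)
¬b: Gödel ¬ of 0.8 = 0 (operand ≠ 0)
(¬((a ∨ (b ∧ ¬b)) ⊃ b) ⊃ ¬b): 0 ≤ 0, so result = 1
¬(¬((a ∨ (b ∧ ¬b)) ⊃ b) ⊃ ¬b): Gödel ¬ of 1 = 0 (operand ≠ 0)
¬¬(¬((a ∨ (b ∧ ¬b)) ⊃ b) ⊃ ¬b): Gödel ¬ of 0 = 1 (operand is 0)
¬¬¬(¬((a ∨ (b ∧ ¬b)) ⊃ b) ⊃ ¬b): Gödel ¬ of 1 = 0 (operand ≠ 0)
¬¬¬¬(¬((a ∨ (b ∧ ¬b)) ⊃ b) ⊃ ¬b): Gödel ¬ of 0 = 1 (operand is 0)
(¬¬¬¬(¬((a ∨ (b ∧ ¬b)) ⊃ b) ⊃ ¬b) ∧ a) = min(1, 0.4) = 0.4
(¬b ∨ (¬¬¬¬(¬((a ∨ (b ∧ ¬b)) ⊃ b) ⊃ ¬b) ∧ a)) = max(0, 0.4) = 0.4

0.40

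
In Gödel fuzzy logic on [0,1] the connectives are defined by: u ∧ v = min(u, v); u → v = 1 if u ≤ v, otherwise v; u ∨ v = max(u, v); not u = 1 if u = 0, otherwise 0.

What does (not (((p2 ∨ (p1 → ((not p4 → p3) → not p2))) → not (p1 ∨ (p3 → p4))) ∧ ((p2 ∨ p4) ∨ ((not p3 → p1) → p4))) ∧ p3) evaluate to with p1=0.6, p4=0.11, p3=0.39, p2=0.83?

0.39

not p4: Gödel ¬ of 0.11 = 0 (operand ≠ 0)
(not p4 → p3): 0 ≤ 0.39, so result = 1
not p2: Gödel ¬ of 0.83 = 0 (operand ≠ 0)
((not p4 → p3) → not p2): 1 > 0, so result = 0
(p1 → ((not p4 → p3) → not p2)): 0.6 > 0, so result = 0
(p2 ∨ (p1 → ((not p4 → p3) → not p2))) = max(0.83, 0) = 0.83
(p3 → p4): 0.39 > 0.11, so result = 0.11
(p1 ∨ (p3 → p4)) = max(0.6, 0.11) = 0.6
not (p1 ∨ (p3 → p4)): Gödel ¬ of 0.6 = 0 (operand ≠ 0)
((p2 ∨ (p1 → ((not p4 → p3) → not p2))) → not (p1 ∨ (p3 → p4))): 0.83 > 0, so result = 0
(p2 ∨ p4) = max(0.83, 0.11) = 0.83
not p3: Gödel ¬ of 0.39 = 0 (operand ≠ 0)
(not p3 → p1): 0 ≤ 0.6, so result = 1
((not p3 → p1) → p4): 1 > 0.11, so result = 0.11
((p2 ∨ p4) ∨ ((not p3 → p1) → p4)) = max(0.83, 0.11) = 0.83
(((p2 ∨ (p1 → ((not p4 → p3) → not p2))) → not (p1 ∨ (p3 → p4))) ∧ ((p2 ∨ p4) ∨ ((not p3 → p1) → p4))) = min(0, 0.83) = 0
not (((p2 ∨ (p1 → ((not p4 → p3) → not p2))) → not (p1 ∨ (p3 → p4))) ∧ ((p2 ∨ p4) ∨ ((not p3 → p1) → p4))): Gödel ¬ of 0 = 1 (operand is 0)
(not (((p2 ∨ (p1 → ((not p4 → p3) → not p2))) → not (p1 ∨ (p3 → p4))) ∧ ((p2 ∨ p4) ∨ ((not p3 → p1) → p4))) ∧ p3) = min(1, 0.39) = 0.39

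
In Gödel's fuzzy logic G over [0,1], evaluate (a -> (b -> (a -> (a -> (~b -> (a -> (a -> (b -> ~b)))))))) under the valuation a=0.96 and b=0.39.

1.00

~b: Gödel ¬ of 0.39 = 0 (operand ≠ 0)
~b: Gödel ¬ of 0.39 = 0 (operand ≠ 0)
(b -> ~b): 0.39 > 0, so result = 0
(a -> (b -> ~b)): 0.96 > 0, so result = 0
(a -> (a -> (b -> ~b))): 0.96 > 0, so result = 0
(~b -> (a -> (a -> (b -> ~b)))): 0 ≤ 0, so result = 1
(a -> (~b -> (a -> (a -> (b -> ~b))))): 0.96 ≤ 1, so result = 1
(a -> (a -> (~b -> (a -> (a -> (b -> ~b)))))): 0.96 ≤ 1, so result = 1
(b -> (a -> (a -> (~b -> (a -> (a -> (b -> ~b))))))): 0.39 ≤ 1, so result = 1
(a -> (b -> (a -> (a -> (~b -> (a -> (a -> (b -> ~b)))))))): 0.96 ≤ 1, so result = 1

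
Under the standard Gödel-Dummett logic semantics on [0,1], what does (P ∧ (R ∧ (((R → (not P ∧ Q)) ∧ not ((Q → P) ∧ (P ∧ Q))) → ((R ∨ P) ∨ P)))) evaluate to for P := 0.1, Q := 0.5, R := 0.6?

not P: Gödel ¬ of 0.1 = 0 (operand ≠ 0)
(not P ∧ Q) = min(0, 0.5) = 0
(R → (not P ∧ Q)): 0.6 > 0, so result = 0
(Q → P): 0.5 > 0.1, so result = 0.1
(P ∧ Q) = min(0.1, 0.5) = 0.1
((Q → P) ∧ (P ∧ Q)) = min(0.1, 0.1) = 0.1
not ((Q → P) ∧ (P ∧ Q)): Gödel ¬ of 0.1 = 0 (operand ≠ 0)
((R → (not P ∧ Q)) ∧ not ((Q → P) ∧ (P ∧ Q))) = min(0, 0) = 0
(R ∨ P) = max(0.6, 0.1) = 0.6
((R ∨ P) ∨ P) = max(0.6, 0.1) = 0.6
(((R → (not P ∧ Q)) ∧ not ((Q → P) ∧ (P ∧ Q))) → ((R ∨ P) ∨ P)): 0 ≤ 0.6, so result = 1
(R ∧ (((R → (not P ∧ Q)) ∧ not ((Q → P) ∧ (P ∧ Q))) → ((R ∨ P) ∨ P))) = min(0.6, 1) = 0.6
(P ∧ (R ∧ (((R → (not P ∧ Q)) ∧ not ((Q → P) ∧ (P ∧ Q))) → ((R ∨ P) ∨ P)))) = min(0.1, 0.6) = 0.1

0.10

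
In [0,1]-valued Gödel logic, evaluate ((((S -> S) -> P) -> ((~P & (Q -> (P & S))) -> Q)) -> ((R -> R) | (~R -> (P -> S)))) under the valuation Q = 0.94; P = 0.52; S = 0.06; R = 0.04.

1.00

(S -> S): 0.06 ≤ 0.06, so result = 1
((S -> S) -> P): 1 > 0.52, so result = 0.52
~P: Gödel ¬ of 0.52 = 0 (operand ≠ 0)
(P & S) = min(0.52, 0.06) = 0.06
(Q -> (P & S)): 0.94 > 0.06, so result = 0.06
(~P & (Q -> (P & S))) = min(0, 0.06) = 0
((~P & (Q -> (P & S))) -> Q): 0 ≤ 0.94, so result = 1
(((S -> S) -> P) -> ((~P & (Q -> (P & S))) -> Q)): 0.52 ≤ 1, so result = 1
(R -> R): 0.04 ≤ 0.04, so result = 1
~R: Gödel ¬ of 0.04 = 0 (operand ≠ 0)
(P -> S): 0.52 > 0.06, so result = 0.06
(~R -> (P -> S)): 0 ≤ 0.06, so result = 1
((R -> R) | (~R -> (P -> S))) = max(1, 1) = 1
((((S -> S) -> P) -> ((~P & (Q -> (P & S))) -> Q)) -> ((R -> R) | (~R -> (P -> S)))): 1 ≤ 1, so result = 1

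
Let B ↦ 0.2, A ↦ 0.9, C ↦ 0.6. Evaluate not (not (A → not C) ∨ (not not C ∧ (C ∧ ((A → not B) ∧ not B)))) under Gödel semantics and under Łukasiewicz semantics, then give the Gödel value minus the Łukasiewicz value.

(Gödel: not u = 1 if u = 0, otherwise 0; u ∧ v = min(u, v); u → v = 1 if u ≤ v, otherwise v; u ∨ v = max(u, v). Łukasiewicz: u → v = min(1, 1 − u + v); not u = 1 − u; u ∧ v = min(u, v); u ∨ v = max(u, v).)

Gödel evaluation:
  not C: Gödel ¬ of 0.6 = 0 (operand ≠ 0)
  (A → not C): 0.9 > 0, so result = 0
  not (A → not C): Gödel ¬ of 0 = 1 (operand is 0)
  not C: Gödel ¬ of 0.6 = 0 (operand ≠ 0)
  not not C: Gödel ¬ of 0 = 1 (operand is 0)
  not B: Gödel ¬ of 0.2 = 0 (operand ≠ 0)
  (A → not B): 0.9 > 0, so result = 0
  not B: Gödel ¬ of 0.2 = 0 (operand ≠ 0)
  ((A → not B) ∧ not B) = min(0, 0) = 0
  (C ∧ ((A → not B) ∧ not B)) = min(0.6, 0) = 0
  (not not C ∧ (C ∧ ((A → not B) ∧ not B))) = min(1, 0) = 0
  (not (A → not C) ∨ (not not C ∧ (C ∧ ((A → not B) ∧ not B)))) = max(1, 0) = 1
  not (not (A → not C) ∨ (not not C ∧ (C ∧ ((A → not B) ∧ not B)))): Gödel ¬ of 1 = 0 (operand ≠ 0)
  Gödel value = 0
Łukasiewicz evaluation:
  not C: Łukasiewicz ¬ gives 1 − 0.6 = 0.4
  (A → not C): min(1, 1 − 0.9 + 0.4) = 0.5
  not (A → not C): Łukasiewicz ¬ gives 1 − 0.5 = 0.5
  not C: Łukasiewicz ¬ gives 1 − 0.6 = 0.4
  not not C: Łukasiewicz ¬ gives 1 − 0.4 = 0.6
  not B: Łukasiewicz ¬ gives 1 − 0.2 = 0.8
  (A → not B): min(1, 1 − 0.9 + 0.8) = 0.9
  not B: Łukasiewicz ¬ gives 1 − 0.2 = 0.8
  ((A → not B) ∧ not B) = min(0.9, 0.8) = 0.8
  (C ∧ ((A → not B) ∧ not B)) = min(0.6, 0.8) = 0.6
  (not not C ∧ (C ∧ ((A → not B) ∧ not B))) = min(0.6, 0.6) = 0.6
  (not (A → not C) ∨ (not not C ∧ (C ∧ ((A → not B) ∧ not B)))) = max(0.5, 0.6) = 0.6
  not (not (A → not C) ∨ (not not C ∧ (C ∧ ((A → not B) ∧ not B)))): Łukasiewicz ¬ gives 1 − 0.6 = 0.4
  Łukasiewicz value = 0.4
Difference: 0 − 0.4 = -0.40

-0.40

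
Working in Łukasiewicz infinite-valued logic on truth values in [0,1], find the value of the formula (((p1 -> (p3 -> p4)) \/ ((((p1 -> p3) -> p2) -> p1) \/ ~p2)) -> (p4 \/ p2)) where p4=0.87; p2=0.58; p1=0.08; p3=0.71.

(p3 -> p4): min(1, 1 − 0.71 + 0.87) = 1
(p1 -> (p3 -> p4)): min(1, 1 − 0.08 + 1) = 1
(p1 -> p3): min(1, 1 − 0.08 + 0.71) = 1
((p1 -> p3) -> p2): min(1, 1 − 1 + 0.58) = 0.58
(((p1 -> p3) -> p2) -> p1): min(1, 1 − 0.58 + 0.08) = 0.5
~p2: Łukasiewicz ¬ gives 1 − 0.58 = 0.42
((((p1 -> p3) -> p2) -> p1) \/ ~p2) = max(0.5, 0.42) = 0.5
((p1 -> (p3 -> p4)) \/ ((((p1 -> p3) -> p2) -> p1) \/ ~p2)) = max(1, 0.5) = 1
(p4 \/ p2) = max(0.87, 0.58) = 0.87
(((p1 -> (p3 -> p4)) \/ ((((p1 -> p3) -> p2) -> p1) \/ ~p2)) -> (p4 \/ p2)): min(1, 1 − 1 + 0.87) = 0.87

0.87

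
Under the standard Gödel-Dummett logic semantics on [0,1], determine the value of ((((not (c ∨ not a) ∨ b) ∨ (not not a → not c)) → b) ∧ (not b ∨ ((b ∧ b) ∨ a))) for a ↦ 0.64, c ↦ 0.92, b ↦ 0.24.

0.64

not a: Gödel ¬ of 0.64 = 0 (operand ≠ 0)
(c ∨ not a) = max(0.92, 0) = 0.92
not (c ∨ not a): Gödel ¬ of 0.92 = 0 (operand ≠ 0)
(not (c ∨ not a) ∨ b) = max(0, 0.24) = 0.24
not a: Gödel ¬ of 0.64 = 0 (operand ≠ 0)
not not a: Gödel ¬ of 0 = 1 (operand is 0)
not c: Gödel ¬ of 0.92 = 0 (operand ≠ 0)
(not not a → not c): 1 > 0, so result = 0
((not (c ∨ not a) ∨ b) ∨ (not not a → not c)) = max(0.24, 0) = 0.24
(((not (c ∨ not a) ∨ b) ∨ (not not a → not c)) → b): 0.24 ≤ 0.24, so result = 1
not b: Gödel ¬ of 0.24 = 0 (operand ≠ 0)
(b ∧ b) = min(0.24, 0.24) = 0.24
((b ∧ b) ∨ a) = max(0.24, 0.64) = 0.64
(not b ∨ ((b ∧ b) ∨ a)) = max(0, 0.64) = 0.64
((((not (c ∨ not a) ∨ b) ∨ (not not a → not c)) → b) ∧ (not b ∨ ((b ∧ b) ∨ a))) = min(1, 0.64) = 0.64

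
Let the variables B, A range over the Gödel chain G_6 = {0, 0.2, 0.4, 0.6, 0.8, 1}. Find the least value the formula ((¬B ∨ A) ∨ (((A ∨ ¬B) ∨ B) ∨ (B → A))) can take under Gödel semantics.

The minimum is attained at B = 0.2, A = 0:
  ¬B: Gödel ¬ of 0.2 = 0 (operand ≠ 0)
  (¬B ∨ A) = max(0, 0) = 0
  ¬B: Gödel ¬ of 0.2 = 0 (operand ≠ 0)
  (A ∨ ¬B) = max(0, 0) = 0
  ((A ∨ ¬B) ∨ B) = max(0, 0.2) = 0.2
  (B → A): 0.2 > 0, so result = 0
  (((A ∨ ¬B) ∨ B) ∨ (B → A)) = max(0.2, 0) = 0.2
  ((¬B ∨ A) ∨ (((A ∨ ¬B) ∨ B) ∨ (B → A))) = max(0, 0.2) = 0.2
Checking all 36 assignments confirms none give a value below 0.20.

0.20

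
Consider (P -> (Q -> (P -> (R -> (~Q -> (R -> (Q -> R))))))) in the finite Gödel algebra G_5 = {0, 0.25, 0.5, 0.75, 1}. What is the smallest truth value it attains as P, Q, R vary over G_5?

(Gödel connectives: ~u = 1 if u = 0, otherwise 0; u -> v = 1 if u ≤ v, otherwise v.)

Every assignment gives 1. For instance at P = 0, Q = 0, R = 0:
  ~Q: Gödel ¬ of 0 = 1 (operand is 0)
  (Q -> R): 0 ≤ 0, so result = 1
  (R -> (Q -> R)): 0 ≤ 1, so result = 1
  (~Q -> (R -> (Q -> R))): 1 ≤ 1, so result = 1
  (R -> (~Q -> (R -> (Q -> R)))): 0 ≤ 1, so result = 1
  (P -> (R -> (~Q -> (R -> (Q -> R))))): 0 ≤ 1, so result = 1
  (Q -> (P -> (R -> (~Q -> (R -> (Q -> R)))))): 0 ≤ 1, so result = 1
  (P -> (Q -> (P -> (R -> (~Q -> (R -> (Q -> R))))))): 0 ≤ 1, so result = 1
All 125 assignments give value 1 — the formula is a G_5-tautology.

1.00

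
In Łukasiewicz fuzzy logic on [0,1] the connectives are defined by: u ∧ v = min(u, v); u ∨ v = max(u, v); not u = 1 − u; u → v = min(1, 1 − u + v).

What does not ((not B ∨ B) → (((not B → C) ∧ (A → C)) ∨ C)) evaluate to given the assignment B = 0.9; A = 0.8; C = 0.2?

not B: Łukasiewicz ¬ gives 1 − 0.9 = 0.1
(not B ∨ B) = max(0.1, 0.9) = 0.9
not B: Łukasiewicz ¬ gives 1 − 0.9 = 0.1
(not B → C): min(1, 1 − 0.1 + 0.2) = 1
(A → C): min(1, 1 − 0.8 + 0.2) = 0.4
((not B → C) ∧ (A → C)) = min(1, 0.4) = 0.4
(((not B → C) ∧ (A → C)) ∨ C) = max(0.4, 0.2) = 0.4
((not B ∨ B) → (((not B → C) ∧ (A → C)) ∨ C)): min(1, 1 − 0.9 + 0.4) = 0.5
not ((not B ∨ B) → (((not B → C) ∧ (A → C)) ∨ C)): Łukasiewicz ¬ gives 1 − 0.5 = 0.5

0.50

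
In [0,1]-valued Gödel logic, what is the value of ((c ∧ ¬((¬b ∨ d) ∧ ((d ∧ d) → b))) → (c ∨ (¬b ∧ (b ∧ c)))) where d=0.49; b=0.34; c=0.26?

1.00

¬b: Gödel ¬ of 0.34 = 0 (operand ≠ 0)
(¬b ∨ d) = max(0, 0.49) = 0.49
(d ∧ d) = min(0.49, 0.49) = 0.49
((d ∧ d) → b): 0.49 > 0.34, so result = 0.34
((¬b ∨ d) ∧ ((d ∧ d) → b)) = min(0.49, 0.34) = 0.34
¬((¬b ∨ d) ∧ ((d ∧ d) → b)): Gödel ¬ of 0.34 = 0 (operand ≠ 0)
(c ∧ ¬((¬b ∨ d) ∧ ((d ∧ d) → b))) = min(0.26, 0) = 0
¬b: Gödel ¬ of 0.34 = 0 (operand ≠ 0)
(b ∧ c) = min(0.34, 0.26) = 0.26
(¬b ∧ (b ∧ c)) = min(0, 0.26) = 0
(c ∨ (¬b ∧ (b ∧ c))) = max(0.26, 0) = 0.26
((c ∧ ¬((¬b ∨ d) ∧ ((d ∧ d) → b))) → (c ∨ (¬b ∧ (b ∧ c)))): 0 ≤ 0.26, so result = 1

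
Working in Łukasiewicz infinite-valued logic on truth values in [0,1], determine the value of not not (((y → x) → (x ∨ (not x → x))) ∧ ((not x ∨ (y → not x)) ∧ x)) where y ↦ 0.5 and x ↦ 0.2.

(y → x): min(1, 1 − 0.5 + 0.2) = 0.7
not x: Łukasiewicz ¬ gives 1 − 0.2 = 0.8
(not x → x): min(1, 1 − 0.8 + 0.2) = 0.4
(x ∨ (not x → x)) = max(0.2, 0.4) = 0.4
((y → x) → (x ∨ (not x → x))): min(1, 1 − 0.7 + 0.4) = 0.7
not x: Łukasiewicz ¬ gives 1 − 0.2 = 0.8
not x: Łukasiewicz ¬ gives 1 − 0.2 = 0.8
(y → not x): min(1, 1 − 0.5 + 0.8) = 1
(not x ∨ (y → not x)) = max(0.8, 1) = 1
((not x ∨ (y → not x)) ∧ x) = min(1, 0.2) = 0.2
(((y → x) → (x ∨ (not x → x))) ∧ ((not x ∨ (y → not x)) ∧ x)) = min(0.7, 0.2) = 0.2
not (((y → x) → (x ∨ (not x → x))) ∧ ((not x ∨ (y → not x)) ∧ x)): Łukasiewicz ¬ gives 1 − 0.2 = 0.8
not not (((y → x) → (x ∨ (not x → x))) ∧ ((not x ∨ (y → not x)) ∧ x)): Łukasiewicz ¬ gives 1 − 0.8 = 0.2

0.20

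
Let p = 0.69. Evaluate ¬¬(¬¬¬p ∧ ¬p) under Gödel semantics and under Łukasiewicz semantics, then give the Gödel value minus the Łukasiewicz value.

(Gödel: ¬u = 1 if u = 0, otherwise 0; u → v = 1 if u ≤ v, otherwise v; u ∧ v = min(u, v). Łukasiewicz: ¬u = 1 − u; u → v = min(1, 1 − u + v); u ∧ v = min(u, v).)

Gödel evaluation:
  ¬p: Gödel ¬ of 0.69 = 0 (operand ≠ 0)
  ¬¬p: Gödel ¬ of 0 = 1 (operand is 0)
  ¬¬¬p: Gödel ¬ of 1 = 0 (operand ≠ 0)
  ¬p: Gödel ¬ of 0.69 = 0 (operand ≠ 0)
  (¬¬¬p ∧ ¬p) = min(0, 0) = 0
  ¬(¬¬¬p ∧ ¬p): Gödel ¬ of 0 = 1 (operand is 0)
  ¬¬(¬¬¬p ∧ ¬p): Gödel ¬ of 1 = 0 (operand ≠ 0)
  Gödel value = 0
Łukasiewicz evaluation:
  ¬p: Łukasiewicz ¬ gives 1 − 0.69 = 0.31
  ¬¬p: Łukasiewicz ¬ gives 1 − 0.31 = 0.69
  ¬¬¬p: Łukasiewicz ¬ gives 1 − 0.69 = 0.31
  ¬p: Łukasiewicz ¬ gives 1 − 0.69 = 0.31
  (¬¬¬p ∧ ¬p) = min(0.31, 0.31) = 0.31
  ¬(¬¬¬p ∧ ¬p): Łukasiewicz ¬ gives 1 − 0.31 = 0.69
  ¬¬(¬¬¬p ∧ ¬p): Łukasiewicz ¬ gives 1 − 0.69 = 0.31
  Łukasiewicz value = 0.31
Difference: 0 − 0.31 = -0.31

-0.31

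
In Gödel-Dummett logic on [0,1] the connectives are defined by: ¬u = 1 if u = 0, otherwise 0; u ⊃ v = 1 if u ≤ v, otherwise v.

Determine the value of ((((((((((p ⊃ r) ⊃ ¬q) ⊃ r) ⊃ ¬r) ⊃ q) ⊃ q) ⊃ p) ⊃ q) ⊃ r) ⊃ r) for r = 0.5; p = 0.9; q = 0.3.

0.50

(p ⊃ r): 0.9 > 0.5, so result = 0.5
¬q: Gödel ¬ of 0.3 = 0 (operand ≠ 0)
((p ⊃ r) ⊃ ¬q): 0.5 > 0, so result = 0
(((p ⊃ r) ⊃ ¬q) ⊃ r): 0 ≤ 0.5, so result = 1
¬r: Gödel ¬ of 0.5 = 0 (operand ≠ 0)
((((p ⊃ r) ⊃ ¬q) ⊃ r) ⊃ ¬r): 1 > 0, so result = 0
(((((p ⊃ r) ⊃ ¬q) ⊃ r) ⊃ ¬r) ⊃ q): 0 ≤ 0.3, so result = 1
((((((p ⊃ r) ⊃ ¬q) ⊃ r) ⊃ ¬r) ⊃ q) ⊃ q): 1 > 0.3, so result = 0.3
(((((((p ⊃ r) ⊃ ¬q) ⊃ r) ⊃ ¬r) ⊃ q) ⊃ q) ⊃ p): 0.3 ≤ 0.9, so result = 1
((((((((p ⊃ r) ⊃ ¬q) ⊃ r) ⊃ ¬r) ⊃ q) ⊃ q) ⊃ p) ⊃ q): 1 > 0.3, so result = 0.3
(((((((((p ⊃ r) ⊃ ¬q) ⊃ r) ⊃ ¬r) ⊃ q) ⊃ q) ⊃ p) ⊃ q) ⊃ r): 0.3 ≤ 0.5, so result = 1
((((((((((p ⊃ r) ⊃ ¬q) ⊃ r) ⊃ ¬r) ⊃ q) ⊃ q) ⊃ p) ⊃ q) ⊃ r) ⊃ r): 1 > 0.5, so result = 0.5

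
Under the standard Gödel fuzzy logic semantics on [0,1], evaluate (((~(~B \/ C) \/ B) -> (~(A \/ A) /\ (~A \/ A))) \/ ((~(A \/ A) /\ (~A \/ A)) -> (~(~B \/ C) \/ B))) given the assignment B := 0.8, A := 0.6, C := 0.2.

~B: Gödel ¬ of 0.8 = 0 (operand ≠ 0)
(~B \/ C) = max(0, 0.2) = 0.2
~(~B \/ C): Gödel ¬ of 0.2 = 0 (operand ≠ 0)
(~(~B \/ C) \/ B) = max(0, 0.8) = 0.8
(A \/ A) = max(0.6, 0.6) = 0.6
~(A \/ A): Gödel ¬ of 0.6 = 0 (operand ≠ 0)
~A: Gödel ¬ of 0.6 = 0 (operand ≠ 0)
(~A \/ A) = max(0, 0.6) = 0.6
(~(A \/ A) /\ (~A \/ A)) = min(0, 0.6) = 0
((~(~B \/ C) \/ B) -> (~(A \/ A) /\ (~A \/ A))): 0.8 > 0, so result = 0
(A \/ A) = max(0.6, 0.6) = 0.6
~(A \/ A): Gödel ¬ of 0.6 = 0 (operand ≠ 0)
~A: Gödel ¬ of 0.6 = 0 (operand ≠ 0)
(~A \/ A) = max(0, 0.6) = 0.6
(~(A \/ A) /\ (~A \/ A)) = min(0, 0.6) = 0
~B: Gödel ¬ of 0.8 = 0 (operand ≠ 0)
(~B \/ C) = max(0, 0.2) = 0.2
~(~B \/ C): Gödel ¬ of 0.2 = 0 (operand ≠ 0)
(~(~B \/ C) \/ B) = max(0, 0.8) = 0.8
((~(A \/ A) /\ (~A \/ A)) -> (~(~B \/ C) \/ B)): 0 ≤ 0.8, so result = 1
(((~(~B \/ C) \/ B) -> (~(A \/ A) /\ (~A \/ A))) \/ ((~(A \/ A) /\ (~A \/ A)) -> (~(~B \/ C) \/ B))) = max(0, 1) = 1

1.00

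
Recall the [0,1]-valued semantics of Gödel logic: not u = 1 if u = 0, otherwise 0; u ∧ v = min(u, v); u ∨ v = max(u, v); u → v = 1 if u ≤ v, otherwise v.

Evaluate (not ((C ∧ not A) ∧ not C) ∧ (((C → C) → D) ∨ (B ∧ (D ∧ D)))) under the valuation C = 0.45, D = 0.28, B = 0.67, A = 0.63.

not A: Gödel ¬ of 0.63 = 0 (operand ≠ 0)
(C ∧ not A) = min(0.45, 0) = 0
not C: Gödel ¬ of 0.45 = 0 (operand ≠ 0)
((C ∧ not A) ∧ not C) = min(0, 0) = 0
not ((C ∧ not A) ∧ not C): Gödel ¬ of 0 = 1 (operand is 0)
(C → C): 0.45 ≤ 0.45, so result = 1
((C → C) → D): 1 > 0.28, so result = 0.28
(D ∧ D) = min(0.28, 0.28) = 0.28
(B ∧ (D ∧ D)) = min(0.67, 0.28) = 0.28
(((C → C) → D) ∨ (B ∧ (D ∧ D))) = max(0.28, 0.28) = 0.28
(not ((C ∧ not A) ∧ not C) ∧ (((C → C) → D) ∨ (B ∧ (D ∧ D)))) = min(1, 0.28) = 0.28

0.28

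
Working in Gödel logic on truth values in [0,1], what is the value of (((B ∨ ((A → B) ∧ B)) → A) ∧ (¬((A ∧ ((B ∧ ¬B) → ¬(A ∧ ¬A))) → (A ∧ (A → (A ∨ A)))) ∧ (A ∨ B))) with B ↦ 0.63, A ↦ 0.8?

(A → B): 0.8 > 0.63, so result = 0.63
((A → B) ∧ B) = min(0.63, 0.63) = 0.63
(B ∨ ((A → B) ∧ B)) = max(0.63, 0.63) = 0.63
((B ∨ ((A → B) ∧ B)) → A): 0.63 ≤ 0.8, so result = 1
¬B: Gödel ¬ of 0.63 = 0 (operand ≠ 0)
(B ∧ ¬B) = min(0.63, 0) = 0
¬A: Gödel ¬ of 0.8 = 0 (operand ≠ 0)
(A ∧ ¬A) = min(0.8, 0) = 0
¬(A ∧ ¬A): Gödel ¬ of 0 = 1 (operand is 0)
((B ∧ ¬B) → ¬(A ∧ ¬A)): 0 ≤ 1, so result = 1
(A ∧ ((B ∧ ¬B) → ¬(A ∧ ¬A))) = min(0.8, 1) = 0.8
(A ∨ A) = max(0.8, 0.8) = 0.8
(A → (A ∨ A)): 0.8 ≤ 0.8, so result = 1
(A ∧ (A → (A ∨ A))) = min(0.8, 1) = 0.8
((A ∧ ((B ∧ ¬B) → ¬(A ∧ ¬A))) → (A ∧ (A → (A ∨ A)))): 0.8 ≤ 0.8, so result = 1
¬((A ∧ ((B ∧ ¬B) → ¬(A ∧ ¬A))) → (A ∧ (A → (A ∨ A)))): Gödel ¬ of 1 = 0 (operand ≠ 0)
(A ∨ B) = max(0.8, 0.63) = 0.8
(¬((A ∧ ((B ∧ ¬B) → ¬(A ∧ ¬A))) → (A ∧ (A → (A ∨ A)))) ∧ (A ∨ B)) = min(0, 0.8) = 0
(((B ∨ ((A → B) ∧ B)) → A) ∧ (¬((A ∧ ((B ∧ ¬B) → ¬(A ∧ ¬A))) → (A ∧ (A → (A ∨ A)))) ∧ (A ∨ B))) = min(1, 0) = 0

0.00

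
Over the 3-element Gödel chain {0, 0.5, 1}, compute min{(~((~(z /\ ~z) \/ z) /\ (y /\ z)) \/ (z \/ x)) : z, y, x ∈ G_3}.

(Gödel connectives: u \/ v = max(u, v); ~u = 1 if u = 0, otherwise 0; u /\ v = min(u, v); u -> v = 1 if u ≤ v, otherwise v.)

0.50

The minimum is attained at z = 0.5, y = 0.5, x = 0:
  ~z: Gödel ¬ of 0.5 = 0 (operand ≠ 0)
  (z /\ ~z) = min(0.5, 0) = 0
  ~(z /\ ~z): Gödel ¬ of 0 = 1 (operand is 0)
  (~(z /\ ~z) \/ z) = max(1, 0.5) = 1
  (y /\ z) = min(0.5, 0.5) = 0.5
  ((~(z /\ ~z) \/ z) /\ (y /\ z)) = min(1, 0.5) = 0.5
  ~((~(z /\ ~z) \/ z) /\ (y /\ z)): Gödel ¬ of 0.5 = 0 (operand ≠ 0)
  (z \/ x) = max(0.5, 0) = 0.5
  (~((~(z /\ ~z) \/ z) /\ (y /\ z)) \/ (z \/ x)) = max(0, 0.5) = 0.5
Checking all 27 assignments confirms none give a value below 0.50.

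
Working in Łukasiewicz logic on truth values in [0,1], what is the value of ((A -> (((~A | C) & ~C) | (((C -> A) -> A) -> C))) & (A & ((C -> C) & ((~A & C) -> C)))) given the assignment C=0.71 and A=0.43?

0.43

~A: Łukasiewicz ¬ gives 1 − 0.43 = 0.57
(~A | C) = max(0.57, 0.71) = 0.71
~C: Łukasiewicz ¬ gives 1 − 0.71 = 0.29
((~A | C) & ~C) = min(0.71, 0.29) = 0.29
(C -> A): min(1, 1 − 0.71 + 0.43) = 0.72
((C -> A) -> A): min(1, 1 − 0.72 + 0.43) = 0.71
(((C -> A) -> A) -> C): min(1, 1 − 0.71 + 0.71) = 1
(((~A | C) & ~C) | (((C -> A) -> A) -> C)) = max(0.29, 1) = 1
(A -> (((~A | C) & ~C) | (((C -> A) -> A) -> C))): min(1, 1 − 0.43 + 1) = 1
(C -> C): min(1, 1 − 0.71 + 0.71) = 1
~A: Łukasiewicz ¬ gives 1 − 0.43 = 0.57
(~A & C) = min(0.57, 0.71) = 0.57
((~A & C) -> C): min(1, 1 − 0.57 + 0.71) = 1
((C -> C) & ((~A & C) -> C)) = min(1, 1) = 1
(A & ((C -> C) & ((~A & C) -> C))) = min(0.43, 1) = 0.43
((A -> (((~A | C) & ~C) | (((C -> A) -> A) -> C))) & (A & ((C -> C) & ((~A & C) -> C)))) = min(1, 0.43) = 0.43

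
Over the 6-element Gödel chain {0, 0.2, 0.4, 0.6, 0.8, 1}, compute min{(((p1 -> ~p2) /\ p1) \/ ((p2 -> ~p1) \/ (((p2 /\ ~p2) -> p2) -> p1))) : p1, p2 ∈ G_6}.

The minimum is attained at p1 = 0.2, p2 = 0.2:
  ~p2: Gödel ¬ of 0.2 = 0 (operand ≠ 0)
  (p1 -> ~p2): 0.2 > 0, so result = 0
  ((p1 -> ~p2) /\ p1) = min(0, 0.2) = 0
  ~p1: Gödel ¬ of 0.2 = 0 (operand ≠ 0)
  (p2 -> ~p1): 0.2 > 0, so result = 0
  ~p2: Gödel ¬ of 0.2 = 0 (operand ≠ 0)
  (p2 /\ ~p2) = min(0.2, 0) = 0
  ((p2 /\ ~p2) -> p2): 0 ≤ 0.2, so result = 1
  (((p2 /\ ~p2) -> p2) -> p1): 1 > 0.2, so result = 0.2
  ((p2 -> ~p1) \/ (((p2 /\ ~p2) -> p2) -> p1)) = max(0, 0.2) = 0.2
  (((p1 -> ~p2) /\ p1) \/ ((p2 -> ~p1) \/ (((p2 /\ ~p2) -> p2) -> p1))) = max(0, 0.2) = 0.2
Checking all 36 assignments confirms none give a value below 0.20.

0.20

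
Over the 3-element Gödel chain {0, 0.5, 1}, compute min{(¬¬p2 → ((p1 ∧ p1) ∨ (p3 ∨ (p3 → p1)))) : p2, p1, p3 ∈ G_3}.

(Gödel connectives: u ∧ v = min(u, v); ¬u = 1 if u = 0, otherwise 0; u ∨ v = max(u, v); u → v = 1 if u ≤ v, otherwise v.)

0.50

The minimum is attained at p2 = 0.5, p1 = 0, p3 = 0.5:
  ¬p2: Gödel ¬ of 0.5 = 0 (operand ≠ 0)
  ¬¬p2: Gödel ¬ of 0 = 1 (operand is 0)
  (p1 ∧ p1) = min(0, 0) = 0
  (p3 → p1): 0.5 > 0, so result = 0
  (p3 ∨ (p3 → p1)) = max(0.5, 0) = 0.5
  ((p1 ∧ p1) ∨ (p3 ∨ (p3 → p1))) = max(0, 0.5) = 0.5
  (¬¬p2 → ((p1 ∧ p1) ∨ (p3 ∨ (p3 → p1)))): 1 > 0.5, so result = 0.5
Checking all 27 assignments confirms none give a value below 0.50.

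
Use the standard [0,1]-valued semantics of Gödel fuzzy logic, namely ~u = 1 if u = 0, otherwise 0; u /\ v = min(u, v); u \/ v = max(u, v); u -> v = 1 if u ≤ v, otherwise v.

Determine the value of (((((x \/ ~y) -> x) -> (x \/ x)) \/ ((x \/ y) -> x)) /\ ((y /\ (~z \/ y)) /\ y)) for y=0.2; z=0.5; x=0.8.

0.20

~y: Gödel ¬ of 0.2 = 0 (operand ≠ 0)
(x \/ ~y) = max(0.8, 0) = 0.8
((x \/ ~y) -> x): 0.8 ≤ 0.8, so result = 1
(x \/ x) = max(0.8, 0.8) = 0.8
(((x \/ ~y) -> x) -> (x \/ x)): 1 > 0.8, so result = 0.8
(x \/ y) = max(0.8, 0.2) = 0.8
((x \/ y) -> x): 0.8 ≤ 0.8, so result = 1
((((x \/ ~y) -> x) -> (x \/ x)) \/ ((x \/ y) -> x)) = max(0.8, 1) = 1
~z: Gödel ¬ of 0.5 = 0 (operand ≠ 0)
(~z \/ y) = max(0, 0.2) = 0.2
(y /\ (~z \/ y)) = min(0.2, 0.2) = 0.2
((y /\ (~z \/ y)) /\ y) = min(0.2, 0.2) = 0.2
(((((x \/ ~y) -> x) -> (x \/ x)) \/ ((x \/ y) -> x)) /\ ((y /\ (~z \/ y)) /\ y)) = min(1, 0.2) = 0.2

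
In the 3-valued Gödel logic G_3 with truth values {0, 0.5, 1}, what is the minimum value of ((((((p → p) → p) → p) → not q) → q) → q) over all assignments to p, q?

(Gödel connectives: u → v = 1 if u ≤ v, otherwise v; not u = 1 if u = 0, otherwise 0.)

0.50

The minimum is attained at p = 0, q = 0.5:
  (p → p): 0 ≤ 0, so result = 1
  ((p → p) → p): 1 > 0, so result = 0
  (((p → p) → p) → p): 0 ≤ 0, so result = 1
  not q: Gödel ¬ of 0.5 = 0 (operand ≠ 0)
  ((((p → p) → p) → p) → not q): 1 > 0, so result = 0
  (((((p → p) → p) → p) → not q) → q): 0 ≤ 0.5, so result = 1
  ((((((p → p) → p) → p) → not q) → q) → q): 1 > 0.5, so result = 0.5
Checking all 9 assignments confirms none give a value below 0.50.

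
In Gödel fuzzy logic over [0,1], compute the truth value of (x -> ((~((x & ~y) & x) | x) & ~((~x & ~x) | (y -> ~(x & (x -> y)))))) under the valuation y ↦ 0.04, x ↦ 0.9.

1.00

~y: Gödel ¬ of 0.04 = 0 (operand ≠ 0)
(x & ~y) = min(0.9, 0) = 0
((x & ~y) & x) = min(0, 0.9) = 0
~((x & ~y) & x): Gödel ¬ of 0 = 1 (operand is 0)
(~((x & ~y) & x) | x) = max(1, 0.9) = 1
~x: Gödel ¬ of 0.9 = 0 (operand ≠ 0)
~x: Gödel ¬ of 0.9 = 0 (operand ≠ 0)
(~x & ~x) = min(0, 0) = 0
(x -> y): 0.9 > 0.04, so result = 0.04
(x & (x -> y)) = min(0.9, 0.04) = 0.04
~(x & (x -> y)): Gödel ¬ of 0.04 = 0 (operand ≠ 0)
(y -> ~(x & (x -> y))): 0.04 > 0, so result = 0
((~x & ~x) | (y -> ~(x & (x -> y)))) = max(0, 0) = 0
~((~x & ~x) | (y -> ~(x & (x -> y)))): Gödel ¬ of 0 = 1 (operand is 0)
((~((x & ~y) & x) | x) & ~((~x & ~x) | (y -> ~(x & (x -> y))))) = min(1, 1) = 1
(x -> ((~((x & ~y) & x) | x) & ~((~x & ~x) | (y -> ~(x & (x -> y)))))): 0.9 ≤ 1, so result = 1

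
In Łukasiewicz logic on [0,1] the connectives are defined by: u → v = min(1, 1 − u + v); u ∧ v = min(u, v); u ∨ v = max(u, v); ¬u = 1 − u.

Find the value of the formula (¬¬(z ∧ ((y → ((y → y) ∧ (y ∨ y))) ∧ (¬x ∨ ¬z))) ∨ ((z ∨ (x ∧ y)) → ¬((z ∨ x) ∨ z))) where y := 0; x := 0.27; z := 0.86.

0.73

(y → y): min(1, 1 − 0 + 0) = 1
(y ∨ y) = max(0, 0) = 0
((y → y) ∧ (y ∨ y)) = min(1, 0) = 0
(y → ((y → y) ∧ (y ∨ y))): min(1, 1 − 0 + 0) = 1
¬x: Łukasiewicz ¬ gives 1 − 0.27 = 0.73
¬z: Łukasiewicz ¬ gives 1 − 0.86 = 0.14
(¬x ∨ ¬z) = max(0.73, 0.14) = 0.73
((y → ((y → y) ∧ (y ∨ y))) ∧ (¬x ∨ ¬z)) = min(1, 0.73) = 0.73
(z ∧ ((y → ((y → y) ∧ (y ∨ y))) ∧ (¬x ∨ ¬z))) = min(0.86, 0.73) = 0.73
¬(z ∧ ((y → ((y → y) ∧ (y ∨ y))) ∧ (¬x ∨ ¬z))): Łukasiewicz ¬ gives 1 − 0.73 = 0.27
¬¬(z ∧ ((y → ((y → y) ∧ (y ∨ y))) ∧ (¬x ∨ ¬z))): Łukasiewicz ¬ gives 1 − 0.27 = 0.73
(x ∧ y) = min(0.27, 0) = 0
(z ∨ (x ∧ y)) = max(0.86, 0) = 0.86
(z ∨ x) = max(0.86, 0.27) = 0.86
((z ∨ x) ∨ z) = max(0.86, 0.86) = 0.86
¬((z ∨ x) ∨ z): Łukasiewicz ¬ gives 1 − 0.86 = 0.14
((z ∨ (x ∧ y)) → ¬((z ∨ x) ∨ z)): min(1, 1 − 0.86 + 0.14) = 0.28
(¬¬(z ∧ ((y → ((y → y) ∧ (y ∨ y))) ∧ (¬x ∨ ¬z))) ∨ ((z ∨ (x ∧ y)) → ¬((z ∨ x) ∨ z))) = max(0.73, 0.28) = 0.73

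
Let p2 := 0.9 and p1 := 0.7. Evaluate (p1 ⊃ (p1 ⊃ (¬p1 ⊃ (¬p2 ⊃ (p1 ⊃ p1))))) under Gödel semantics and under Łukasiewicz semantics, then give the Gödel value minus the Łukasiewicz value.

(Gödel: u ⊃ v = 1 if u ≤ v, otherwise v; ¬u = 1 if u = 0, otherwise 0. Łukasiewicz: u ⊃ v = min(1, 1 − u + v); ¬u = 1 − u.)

Gödel evaluation:
  ¬p1: Gödel ¬ of 0.7 = 0 (operand ≠ 0)
  ¬p2: Gödel ¬ of 0.9 = 0 (operand ≠ 0)
  (p1 ⊃ p1): 0.7 ≤ 0.7, so result = 1
  (¬p2 ⊃ (p1 ⊃ p1)): 0 ≤ 1, so result = 1
  (¬p1 ⊃ (¬p2 ⊃ (p1 ⊃ p1))): 0 ≤ 1, so result = 1
  (p1 ⊃ (¬p1 ⊃ (¬p2 ⊃ (p1 ⊃ p1)))): 0.7 ≤ 1, so result = 1
  (p1 ⊃ (p1 ⊃ (¬p1 ⊃ (¬p2 ⊃ (p1 ⊃ p1))))): 0.7 ≤ 1, so result = 1
  Gödel value = 1
Łukasiewicz evaluation:
  ¬p1: Łukasiewicz ¬ gives 1 − 0.7 = 0.3
  ¬p2: Łukasiewicz ¬ gives 1 − 0.9 = 0.1
  (p1 ⊃ p1): min(1, 1 − 0.7 + 0.7) = 1
  (¬p2 ⊃ (p1 ⊃ p1)): min(1, 1 − 0.1 + 1) = 1
  (¬p1 ⊃ (¬p2 ⊃ (p1 ⊃ p1))): min(1, 1 − 0.3 + 1) = 1
  (p1 ⊃ (¬p1 ⊃ (¬p2 ⊃ (p1 ⊃ p1)))): min(1, 1 − 0.7 + 1) = 1
  (p1 ⊃ (p1 ⊃ (¬p1 ⊃ (¬p2 ⊃ (p1 ⊃ p1))))): min(1, 1 − 0.7 + 1) = 1
  Łukasiewicz value = 1
Difference: 1 − 1 = 0.00

0.00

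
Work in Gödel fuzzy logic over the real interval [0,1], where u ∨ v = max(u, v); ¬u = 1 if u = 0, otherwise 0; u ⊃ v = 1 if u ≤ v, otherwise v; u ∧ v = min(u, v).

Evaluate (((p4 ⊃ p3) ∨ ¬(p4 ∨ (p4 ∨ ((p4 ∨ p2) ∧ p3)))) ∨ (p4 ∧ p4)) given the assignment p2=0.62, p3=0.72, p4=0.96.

0.96

(p4 ⊃ p3): 0.96 > 0.72, so result = 0.72
(p4 ∨ p2) = max(0.96, 0.62) = 0.96
((p4 ∨ p2) ∧ p3) = min(0.96, 0.72) = 0.72
(p4 ∨ ((p4 ∨ p2) ∧ p3)) = max(0.96, 0.72) = 0.96
(p4 ∨ (p4 ∨ ((p4 ∨ p2) ∧ p3))) = max(0.96, 0.96) = 0.96
¬(p4 ∨ (p4 ∨ ((p4 ∨ p2) ∧ p3))): Gödel ¬ of 0.96 = 0 (operand ≠ 0)
((p4 ⊃ p3) ∨ ¬(p4 ∨ (p4 ∨ ((p4 ∨ p2) ∧ p3)))) = max(0.72, 0) = 0.72
(p4 ∧ p4) = min(0.96, 0.96) = 0.96
(((p4 ⊃ p3) ∨ ¬(p4 ∨ (p4 ∨ ((p4 ∨ p2) ∧ p3)))) ∨ (p4 ∧ p4)) = max(0.72, 0.96) = 0.96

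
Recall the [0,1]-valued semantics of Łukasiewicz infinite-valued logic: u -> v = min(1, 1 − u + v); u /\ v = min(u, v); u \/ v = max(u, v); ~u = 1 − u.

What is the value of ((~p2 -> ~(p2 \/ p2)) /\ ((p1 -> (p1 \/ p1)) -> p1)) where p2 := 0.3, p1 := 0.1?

0.10

~p2: Łukasiewicz ¬ gives 1 − 0.3 = 0.7
(p2 \/ p2) = max(0.3, 0.3) = 0.3
~(p2 \/ p2): Łukasiewicz ¬ gives 1 − 0.3 = 0.7
(~p2 -> ~(p2 \/ p2)): min(1, 1 − 0.7 + 0.7) = 1
(p1 \/ p1) = max(0.1, 0.1) = 0.1
(p1 -> (p1 \/ p1)): min(1, 1 − 0.1 + 0.1) = 1
((p1 -> (p1 \/ p1)) -> p1): min(1, 1 − 1 + 0.1) = 0.1
((~p2 -> ~(p2 \/ p2)) /\ ((p1 -> (p1 \/ p1)) -> p1)) = min(1, 0.1) = 0.1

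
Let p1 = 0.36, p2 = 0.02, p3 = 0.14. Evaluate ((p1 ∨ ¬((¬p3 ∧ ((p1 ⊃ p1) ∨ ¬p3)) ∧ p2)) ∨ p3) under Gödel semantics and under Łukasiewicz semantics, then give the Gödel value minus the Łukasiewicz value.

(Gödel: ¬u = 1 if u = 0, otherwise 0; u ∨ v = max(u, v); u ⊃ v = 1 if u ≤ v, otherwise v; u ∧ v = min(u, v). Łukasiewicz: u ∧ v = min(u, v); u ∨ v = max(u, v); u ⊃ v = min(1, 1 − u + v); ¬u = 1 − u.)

0.02

Gödel evaluation:
  ¬p3: Gödel ¬ of 0.14 = 0 (operand ≠ 0)
  (p1 ⊃ p1): 0.36 ≤ 0.36, so result = 1
  ¬p3: Gödel ¬ of 0.14 = 0 (operand ≠ 0)
  ((p1 ⊃ p1) ∨ ¬p3) = max(1, 0) = 1
  (¬p3 ∧ ((p1 ⊃ p1) ∨ ¬p3)) = min(0, 1) = 0
  ((¬p3 ∧ ((p1 ⊃ p1) ∨ ¬p3)) ∧ p2) = min(0, 0.02) = 0
  ¬((¬p3 ∧ ((p1 ⊃ p1) ∨ ¬p3)) ∧ p2): Gödel ¬ of 0 = 1 (operand is 0)
  (p1 ∨ ¬((¬p3 ∧ ((p1 ⊃ p1) ∨ ¬p3)) ∧ p2)) = max(0.36, 1) = 1
  ((p1 ∨ ¬((¬p3 ∧ ((p1 ⊃ p1) ∨ ¬p3)) ∧ p2)) ∨ p3) = max(1, 0.14) = 1
  Gödel value = 1
Łukasiewicz evaluation:
  ¬p3: Łukasiewicz ¬ gives 1 − 0.14 = 0.86
  (p1 ⊃ p1): min(1, 1 − 0.36 + 0.36) = 1
  ¬p3: Łukasiewicz ¬ gives 1 − 0.14 = 0.86
  ((p1 ⊃ p1) ∨ ¬p3) = max(1, 0.86) = 1
  (¬p3 ∧ ((p1 ⊃ p1) ∨ ¬p3)) = min(0.86, 1) = 0.86
  ((¬p3 ∧ ((p1 ⊃ p1) ∨ ¬p3)) ∧ p2) = min(0.86, 0.02) = 0.02
  ¬((¬p3 ∧ ((p1 ⊃ p1) ∨ ¬p3)) ∧ p2): Łukasiewicz ¬ gives 1 − 0.02 = 0.98
  (p1 ∨ ¬((¬p3 ∧ ((p1 ⊃ p1) ∨ ¬p3)) ∧ p2)) = max(0.36, 0.98) = 0.98
  ((p1 ∨ ¬((¬p3 ∧ ((p1 ⊃ p1) ∨ ¬p3)) ∧ p2)) ∨ p3) = max(0.98, 0.14) = 0.98
  Łukasiewicz value = 0.98
Difference: 1 − 0.98 = 0.02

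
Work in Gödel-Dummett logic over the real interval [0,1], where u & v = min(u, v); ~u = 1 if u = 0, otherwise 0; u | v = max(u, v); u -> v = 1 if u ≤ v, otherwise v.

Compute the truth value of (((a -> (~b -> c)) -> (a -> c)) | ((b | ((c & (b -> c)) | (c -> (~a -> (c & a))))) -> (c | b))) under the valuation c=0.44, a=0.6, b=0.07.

~b: Gödel ¬ of 0.07 = 0 (operand ≠ 0)
(~b -> c): 0 ≤ 0.44, so result = 1
(a -> (~b -> c)): 0.6 ≤ 1, so result = 1
(a -> c): 0.6 > 0.44, so result = 0.44
((a -> (~b -> c)) -> (a -> c)): 1 > 0.44, so result = 0.44
(b -> c): 0.07 ≤ 0.44, so result = 1
(c & (b -> c)) = min(0.44, 1) = 0.44
~a: Gödel ¬ of 0.6 = 0 (operand ≠ 0)
(c & a) = min(0.44, 0.6) = 0.44
(~a -> (c & a)): 0 ≤ 0.44, so result = 1
(c -> (~a -> (c & a))): 0.44 ≤ 1, so result = 1
((c & (b -> c)) | (c -> (~a -> (c & a)))) = max(0.44, 1) = 1
(b | ((c & (b -> c)) | (c -> (~a -> (c & a))))) = max(0.07, 1) = 1
(c | b) = max(0.44, 0.07) = 0.44
((b | ((c & (b -> c)) | (c -> (~a -> (c & a))))) -> (c | b)): 1 > 0.44, so result = 0.44
(((a -> (~b -> c)) -> (a -> c)) | ((b | ((c & (b -> c)) | (c -> (~a -> (c & a))))) -> (c | b))) = max(0.44, 0.44) = 0.44

0.44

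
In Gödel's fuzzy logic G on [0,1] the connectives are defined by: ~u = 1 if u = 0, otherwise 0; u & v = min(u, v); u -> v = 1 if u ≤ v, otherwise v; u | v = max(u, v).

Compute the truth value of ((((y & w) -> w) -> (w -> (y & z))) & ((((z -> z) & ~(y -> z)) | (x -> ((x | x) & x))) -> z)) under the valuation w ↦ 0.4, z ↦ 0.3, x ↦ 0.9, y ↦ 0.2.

0.20

(y & w) = min(0.2, 0.4) = 0.2
((y & w) -> w): 0.2 ≤ 0.4, so result = 1
(y & z) = min(0.2, 0.3) = 0.2
(w -> (y & z)): 0.4 > 0.2, so result = 0.2
(((y & w) -> w) -> (w -> (y & z))): 1 > 0.2, so result = 0.2
(z -> z): 0.3 ≤ 0.3, so result = 1
(y -> z): 0.2 ≤ 0.3, so result = 1
~(y -> z): Gödel ¬ of 1 = 0 (operand ≠ 0)
((z -> z) & ~(y -> z)) = min(1, 0) = 0
(x | x) = max(0.9, 0.9) = 0.9
((x | x) & x) = min(0.9, 0.9) = 0.9
(x -> ((x | x) & x)): 0.9 ≤ 0.9, so result = 1
(((z -> z) & ~(y -> z)) | (x -> ((x | x) & x))) = max(0, 1) = 1
((((z -> z) & ~(y -> z)) | (x -> ((x | x) & x))) -> z): 1 > 0.3, so result = 0.3
((((y & w) -> w) -> (w -> (y & z))) & ((((z -> z) & ~(y -> z)) | (x -> ((x | x) & x))) -> z)) = min(0.2, 0.3) = 0.2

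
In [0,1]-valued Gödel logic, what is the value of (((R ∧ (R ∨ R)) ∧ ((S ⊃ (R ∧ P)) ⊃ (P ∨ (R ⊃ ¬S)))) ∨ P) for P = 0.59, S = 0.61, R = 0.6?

(R ∨ R) = max(0.6, 0.6) = 0.6
(R ∧ (R ∨ R)) = min(0.6, 0.6) = 0.6
(R ∧ P) = min(0.6, 0.59) = 0.59
(S ⊃ (R ∧ P)): 0.61 > 0.59, so result = 0.59
¬S: Gödel ¬ of 0.61 = 0 (operand ≠ 0)
(R ⊃ ¬S): 0.6 > 0, so result = 0
(P ∨ (R ⊃ ¬S)) = max(0.59, 0) = 0.59
((S ⊃ (R ∧ P)) ⊃ (P ∨ (R ⊃ ¬S))): 0.59 ≤ 0.59, so result = 1
((R ∧ (R ∨ R)) ∧ ((S ⊃ (R ∧ P)) ⊃ (P ∨ (R ⊃ ¬S)))) = min(0.6, 1) = 0.6
(((R ∧ (R ∨ R)) ∧ ((S ⊃ (R ∧ P)) ⊃ (P ∨ (R ⊃ ¬S)))) ∨ P) = max(0.6, 0.59) = 0.6

0.60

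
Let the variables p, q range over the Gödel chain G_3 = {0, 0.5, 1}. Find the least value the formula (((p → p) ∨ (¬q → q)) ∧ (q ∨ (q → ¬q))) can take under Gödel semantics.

0.50

The minimum is attained at p = 0, q = 0.5:
  (p → p): 0 ≤ 0, so result = 1
  ¬q: Gödel ¬ of 0.5 = 0 (operand ≠ 0)
  (¬q → q): 0 ≤ 0.5, so result = 1
  ((p → p) ∨ (¬q → q)) = max(1, 1) = 1
  ¬q: Gödel ¬ of 0.5 = 0 (operand ≠ 0)
  (q → ¬q): 0.5 > 0, so result = 0
  (q ∨ (q → ¬q)) = max(0.5, 0) = 0.5
  (((p → p) ∨ (¬q → q)) ∧ (q ∨ (q → ¬q))) = min(1, 0.5) = 0.5
Checking all 9 assignments confirms none give a value below 0.50.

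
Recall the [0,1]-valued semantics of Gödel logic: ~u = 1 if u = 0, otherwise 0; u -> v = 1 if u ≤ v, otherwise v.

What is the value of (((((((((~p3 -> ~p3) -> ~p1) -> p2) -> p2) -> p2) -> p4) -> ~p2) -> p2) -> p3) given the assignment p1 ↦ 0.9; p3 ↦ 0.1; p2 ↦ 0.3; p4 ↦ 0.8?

~p3: Gödel ¬ of 0.1 = 0 (operand ≠ 0)
~p3: Gödel ¬ of 0.1 = 0 (operand ≠ 0)
(~p3 -> ~p3): 0 ≤ 0, so result = 1
~p1: Gödel ¬ of 0.9 = 0 (operand ≠ 0)
((~p3 -> ~p3) -> ~p1): 1 > 0, so result = 0
(((~p3 -> ~p3) -> ~p1) -> p2): 0 ≤ 0.3, so result = 1
((((~p3 -> ~p3) -> ~p1) -> p2) -> p2): 1 > 0.3, so result = 0.3
(((((~p3 -> ~p3) -> ~p1) -> p2) -> p2) -> p2): 0.3 ≤ 0.3, so result = 1
((((((~p3 -> ~p3) -> ~p1) -> p2) -> p2) -> p2) -> p4): 1 > 0.8, so result = 0.8
~p2: Gödel ¬ of 0.3 = 0 (operand ≠ 0)
(((((((~p3 -> ~p3) -> ~p1) -> p2) -> p2) -> p2) -> p4) -> ~p2): 0.8 > 0, so result = 0
((((((((~p3 -> ~p3) -> ~p1) -> p2) -> p2) -> p2) -> p4) -> ~p2) -> p2): 0 ≤ 0.3, so result = 1
(((((((((~p3 -> ~p3) -> ~p1) -> p2) -> p2) -> p2) -> p4) -> ~p2) -> p2) -> p3): 1 > 0.1, so result = 0.1

0.10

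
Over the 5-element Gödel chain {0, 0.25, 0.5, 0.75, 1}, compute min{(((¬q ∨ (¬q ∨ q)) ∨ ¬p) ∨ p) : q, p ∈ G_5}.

0.25

The minimum is attained at q = 0.25, p = 0.25:
  ¬q: Gödel ¬ of 0.25 = 0 (operand ≠ 0)
  ¬q: Gödel ¬ of 0.25 = 0 (operand ≠ 0)
  (¬q ∨ q) = max(0, 0.25) = 0.25
  (¬q ∨ (¬q ∨ q)) = max(0, 0.25) = 0.25
  ¬p: Gödel ¬ of 0.25 = 0 (operand ≠ 0)
  ((¬q ∨ (¬q ∨ q)) ∨ ¬p) = max(0.25, 0) = 0.25
  (((¬q ∨ (¬q ∨ q)) ∨ ¬p) ∨ p) = max(0.25, 0.25) = 0.25
Checking all 25 assignments confirms none give a value below 0.25.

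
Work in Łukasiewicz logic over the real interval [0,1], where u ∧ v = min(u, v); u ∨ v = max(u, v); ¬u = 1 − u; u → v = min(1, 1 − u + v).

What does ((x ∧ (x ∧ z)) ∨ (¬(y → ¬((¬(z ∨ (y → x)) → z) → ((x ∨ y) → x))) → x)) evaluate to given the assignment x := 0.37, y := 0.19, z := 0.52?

(x ∧ z) = min(0.37, 0.52) = 0.37
(x ∧ (x ∧ z)) = min(0.37, 0.37) = 0.37
(y → x): min(1, 1 − 0.19 + 0.37) = 1
(z ∨ (y → x)) = max(0.52, 1) = 1
¬(z ∨ (y → x)): Łukasiewicz ¬ gives 1 − 1 = 0
(¬(z ∨ (y → x)) → z): min(1, 1 − 0 + 0.52) = 1
(x ∨ y) = max(0.37, 0.19) = 0.37
((x ∨ y) → x): min(1, 1 − 0.37 + 0.37) = 1
((¬(z ∨ (y → x)) → z) → ((x ∨ y) → x)): min(1, 1 − 1 + 1) = 1
¬((¬(z ∨ (y → x)) → z) → ((x ∨ y) → x)): Łukasiewicz ¬ gives 1 − 1 = 0
(y → ¬((¬(z ∨ (y → x)) → z) → ((x ∨ y) → x))): min(1, 1 − 0.19 + 0) = 0.81
¬(y → ¬((¬(z ∨ (y → x)) → z) → ((x ∨ y) → x))): Łukasiewicz ¬ gives 1 − 0.81 = 0.19
(¬(y → ¬((¬(z ∨ (y → x)) → z) → ((x ∨ y) → x))) → x): min(1, 1 − 0.19 + 0.37) = 1
((x ∧ (x ∧ z)) ∨ (¬(y → ¬((¬(z ∨ (y → x)) → z) → ((x ∨ y) → x))) → x)) = max(0.37, 1) = 1

1.00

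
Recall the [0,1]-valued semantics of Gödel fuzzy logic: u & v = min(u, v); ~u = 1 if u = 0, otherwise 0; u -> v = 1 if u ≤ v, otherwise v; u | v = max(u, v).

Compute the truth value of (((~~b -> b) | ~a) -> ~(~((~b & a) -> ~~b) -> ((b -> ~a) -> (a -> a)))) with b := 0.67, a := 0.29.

~b: Gödel ¬ of 0.67 = 0 (operand ≠ 0)
~~b: Gödel ¬ of 0 = 1 (operand is 0)
(~~b -> b): 1 > 0.67, so result = 0.67
~a: Gödel ¬ of 0.29 = 0 (operand ≠ 0)
((~~b -> b) | ~a) = max(0.67, 0) = 0.67
~b: Gödel ¬ of 0.67 = 0 (operand ≠ 0)
(~b & a) = min(0, 0.29) = 0
~b: Gödel ¬ of 0.67 = 0 (operand ≠ 0)
~~b: Gödel ¬ of 0 = 1 (operand is 0)
((~b & a) -> ~~b): 0 ≤ 1, so result = 1
~((~b & a) -> ~~b): Gödel ¬ of 1 = 0 (operand ≠ 0)
~a: Gödel ¬ of 0.29 = 0 (operand ≠ 0)
(b -> ~a): 0.67 > 0, so result = 0
(a -> a): 0.29 ≤ 0.29, so result = 1
((b -> ~a) -> (a -> a)): 0 ≤ 1, so result = 1
(~((~b & a) -> ~~b) -> ((b -> ~a) -> (a -> a))): 0 ≤ 1, so result = 1
~(~((~b & a) -> ~~b) -> ((b -> ~a) -> (a -> a))): Gödel ¬ of 1 = 0 (operand ≠ 0)
(((~~b -> b) | ~a) -> ~(~((~b & a) -> ~~b) -> ((b -> ~a) -> (a -> a)))): 0.67 > 0, so result = 0

0.00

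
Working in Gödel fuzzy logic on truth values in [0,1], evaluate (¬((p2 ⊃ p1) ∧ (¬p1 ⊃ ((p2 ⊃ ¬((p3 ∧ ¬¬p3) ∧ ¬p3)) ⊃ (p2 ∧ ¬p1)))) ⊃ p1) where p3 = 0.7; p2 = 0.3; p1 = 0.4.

(p2 ⊃ p1): 0.3 ≤ 0.4, so result = 1
¬p1: Gödel ¬ of 0.4 = 0 (operand ≠ 0)
¬p3: Gödel ¬ of 0.7 = 0 (operand ≠ 0)
¬¬p3: Gödel ¬ of 0 = 1 (operand is 0)
(p3 ∧ ¬¬p3) = min(0.7, 1) = 0.7
¬p3: Gödel ¬ of 0.7 = 0 (operand ≠ 0)
((p3 ∧ ¬¬p3) ∧ ¬p3) = min(0.7, 0) = 0
¬((p3 ∧ ¬¬p3) ∧ ¬p3): Gödel ¬ of 0 = 1 (operand is 0)
(p2 ⊃ ¬((p3 ∧ ¬¬p3) ∧ ¬p3)): 0.3 ≤ 1, so result = 1
¬p1: Gödel ¬ of 0.4 = 0 (operand ≠ 0)
(p2 ∧ ¬p1) = min(0.3, 0) = 0
((p2 ⊃ ¬((p3 ∧ ¬¬p3) ∧ ¬p3)) ⊃ (p2 ∧ ¬p1)): 1 > 0, so result = 0
(¬p1 ⊃ ((p2 ⊃ ¬((p3 ∧ ¬¬p3) ∧ ¬p3)) ⊃ (p2 ∧ ¬p1))): 0 ≤ 0, so result = 1
((p2 ⊃ p1) ∧ (¬p1 ⊃ ((p2 ⊃ ¬((p3 ∧ ¬¬p3) ∧ ¬p3)) ⊃ (p2 ∧ ¬p1)))) = min(1, 1) = 1
¬((p2 ⊃ p1) ∧ (¬p1 ⊃ ((p2 ⊃ ¬((p3 ∧ ¬¬p3) ∧ ¬p3)) ⊃ (p2 ∧ ¬p1)))): Gödel ¬ of 1 = 0 (operand ≠ 0)
(¬((p2 ⊃ p1) ∧ (¬p1 ⊃ ((p2 ⊃ ¬((p3 ∧ ¬¬p3) ∧ ¬p3)) ⊃ (p2 ∧ ¬p1)))) ⊃ p1): 0 ≤ 0.4, so result = 1

1.00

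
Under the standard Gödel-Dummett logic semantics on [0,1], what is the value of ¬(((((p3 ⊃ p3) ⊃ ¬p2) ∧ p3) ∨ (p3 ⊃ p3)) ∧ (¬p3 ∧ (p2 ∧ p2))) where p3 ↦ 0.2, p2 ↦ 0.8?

(p3 ⊃ p3): 0.2 ≤ 0.2, so result = 1
¬p2: Gödel ¬ of 0.8 = 0 (operand ≠ 0)
((p3 ⊃ p3) ⊃ ¬p2): 1 > 0, so result = 0
(((p3 ⊃ p3) ⊃ ¬p2) ∧ p3) = min(0, 0.2) = 0
(p3 ⊃ p3): 0.2 ≤ 0.2, so result = 1
((((p3 ⊃ p3) ⊃ ¬p2) ∧ p3) ∨ (p3 ⊃ p3)) = max(0, 1) = 1
¬p3: Gödel ¬ of 0.2 = 0 (operand ≠ 0)
(p2 ∧ p2) = min(0.8, 0.8) = 0.8
(¬p3 ∧ (p2 ∧ p2)) = min(0, 0.8) = 0
(((((p3 ⊃ p3) ⊃ ¬p2) ∧ p3) ∨ (p3 ⊃ p3)) ∧ (¬p3 ∧ (p2 ∧ p2))) = min(1, 0) = 0
¬(((((p3 ⊃ p3) ⊃ ¬p2) ∧ p3) ∨ (p3 ⊃ p3)) ∧ (¬p3 ∧ (p2 ∧ p2))): Gödel ¬ of 0 = 1 (operand is 0)

1.00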